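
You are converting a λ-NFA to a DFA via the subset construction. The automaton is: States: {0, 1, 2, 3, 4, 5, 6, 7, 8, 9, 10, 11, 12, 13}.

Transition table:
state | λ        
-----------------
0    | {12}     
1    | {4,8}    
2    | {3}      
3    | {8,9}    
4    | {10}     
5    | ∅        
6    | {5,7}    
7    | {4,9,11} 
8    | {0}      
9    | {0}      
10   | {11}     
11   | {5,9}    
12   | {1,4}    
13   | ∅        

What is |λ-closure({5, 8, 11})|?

Start with {5, 8, 11}.
From 8 via λ: add 0.
From 11 via λ: add 9.
From 0 via λ: add 12.
From 12 via λ: add 1, 4.
From 4 via λ: add 10.
λ-closure = {0, 1, 4, 5, 8, 9, 10, 11, 12}, which has 9 states.

9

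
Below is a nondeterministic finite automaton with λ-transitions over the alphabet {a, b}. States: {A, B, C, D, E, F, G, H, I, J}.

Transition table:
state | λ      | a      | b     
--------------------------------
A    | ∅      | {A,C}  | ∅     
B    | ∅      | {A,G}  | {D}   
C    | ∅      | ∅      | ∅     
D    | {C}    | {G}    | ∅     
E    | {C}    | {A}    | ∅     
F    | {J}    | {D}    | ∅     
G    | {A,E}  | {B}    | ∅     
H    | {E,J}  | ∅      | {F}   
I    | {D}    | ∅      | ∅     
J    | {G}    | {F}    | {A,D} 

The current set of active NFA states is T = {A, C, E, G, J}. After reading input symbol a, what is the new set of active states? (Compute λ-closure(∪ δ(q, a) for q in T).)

A on a → {A, C}.
E on a → {A}.
G on a → {B}.
J on a → {F}.
No a-transition from C.
Union after reading a: {A, B, C, F}.
Now take the λ-closure:
From F via λ: add J.
From J via λ: add G.
From G via λ: add E.
No new states can be added; the closed set is {A, B, C, E, F, G, J}.

{A, B, C, E, F, G, J}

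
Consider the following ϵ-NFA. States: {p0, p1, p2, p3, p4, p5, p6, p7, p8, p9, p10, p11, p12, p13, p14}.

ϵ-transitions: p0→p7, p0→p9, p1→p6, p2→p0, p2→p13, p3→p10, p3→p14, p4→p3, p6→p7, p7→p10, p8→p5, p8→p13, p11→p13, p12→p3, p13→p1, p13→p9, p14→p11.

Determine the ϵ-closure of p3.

{p1, p3, p6, p7, p9, p10, p11, p13, p14}

Start with {p3}.
From p3 via ϵ: add p10, p14.
From p14 via ϵ: add p11.
From p11 via ϵ: add p13.
From p13 via ϵ: add p1, p9.
From p1 via ϵ: add p6.
From p6 via ϵ: add p7.
No new states can be added; the closed set is {p1, p3, p6, p7, p9, p10, p11, p13, p14}.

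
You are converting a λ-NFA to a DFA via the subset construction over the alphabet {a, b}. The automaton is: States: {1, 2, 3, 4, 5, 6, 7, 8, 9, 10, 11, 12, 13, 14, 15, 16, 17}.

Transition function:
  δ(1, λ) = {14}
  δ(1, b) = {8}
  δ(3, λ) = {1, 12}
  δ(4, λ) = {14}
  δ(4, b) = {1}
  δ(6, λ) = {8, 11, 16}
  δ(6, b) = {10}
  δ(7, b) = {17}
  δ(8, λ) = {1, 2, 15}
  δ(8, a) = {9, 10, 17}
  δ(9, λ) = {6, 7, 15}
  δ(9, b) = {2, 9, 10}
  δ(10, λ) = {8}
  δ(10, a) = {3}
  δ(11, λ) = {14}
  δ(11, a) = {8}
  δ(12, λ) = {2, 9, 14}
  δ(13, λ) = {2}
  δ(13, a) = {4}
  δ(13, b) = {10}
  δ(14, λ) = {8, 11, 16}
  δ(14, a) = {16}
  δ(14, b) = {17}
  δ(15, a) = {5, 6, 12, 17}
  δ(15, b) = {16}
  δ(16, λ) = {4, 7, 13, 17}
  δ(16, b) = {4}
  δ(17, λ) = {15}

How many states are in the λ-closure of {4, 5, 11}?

12

Start with {4, 5, 11}.
From 4 via λ: add 14.
From 14 via λ: add 8, 16.
From 8 via λ: add 1, 2, 15.
From 16 via λ: add 7, 13, 17.
λ-closure = {1, 2, 4, 5, 7, 8, 11, 13, 14, 15, 16, 17}, which has 12 states.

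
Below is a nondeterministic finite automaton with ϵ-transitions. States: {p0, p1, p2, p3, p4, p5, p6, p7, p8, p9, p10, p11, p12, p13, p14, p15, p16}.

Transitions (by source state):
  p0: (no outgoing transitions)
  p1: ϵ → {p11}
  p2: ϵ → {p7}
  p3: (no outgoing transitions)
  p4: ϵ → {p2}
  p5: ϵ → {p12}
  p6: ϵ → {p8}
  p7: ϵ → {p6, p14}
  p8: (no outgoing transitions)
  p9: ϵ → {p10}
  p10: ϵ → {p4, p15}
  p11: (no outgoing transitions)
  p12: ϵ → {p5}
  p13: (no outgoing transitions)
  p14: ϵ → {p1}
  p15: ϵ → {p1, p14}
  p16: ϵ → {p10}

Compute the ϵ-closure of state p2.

{p1, p2, p6, p7, p8, p11, p14}

Start with {p2}.
From p2 via ϵ: add p7.
From p7 via ϵ: add p6, p14.
From p6 via ϵ: add p8.
From p14 via ϵ: add p1.
From p1 via ϵ: add p11.
No new states can be added; the closed set is {p1, p2, p6, p7, p8, p11, p14}.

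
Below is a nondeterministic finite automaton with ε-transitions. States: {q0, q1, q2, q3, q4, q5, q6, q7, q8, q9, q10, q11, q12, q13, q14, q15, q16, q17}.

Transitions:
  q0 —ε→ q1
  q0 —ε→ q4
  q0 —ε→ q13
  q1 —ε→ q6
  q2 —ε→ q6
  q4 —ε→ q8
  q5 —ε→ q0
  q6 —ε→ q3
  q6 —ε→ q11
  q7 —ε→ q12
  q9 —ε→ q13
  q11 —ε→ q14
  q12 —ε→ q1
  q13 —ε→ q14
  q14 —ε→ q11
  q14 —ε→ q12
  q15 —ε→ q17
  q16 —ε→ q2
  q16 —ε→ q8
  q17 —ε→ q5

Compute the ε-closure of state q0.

{q0, q1, q3, q4, q6, q8, q11, q12, q13, q14}

Start with {q0}.
From q0 via ε: add q1, q4, q13.
From q1 via ε: add q6.
From q4 via ε: add q8.
From q13 via ε: add q14.
From q6 via ε: add q3, q11.
From q14 via ε: add q12.
No new states can be added; the closed set is {q0, q1, q3, q4, q6, q8, q11, q12, q13, q14}.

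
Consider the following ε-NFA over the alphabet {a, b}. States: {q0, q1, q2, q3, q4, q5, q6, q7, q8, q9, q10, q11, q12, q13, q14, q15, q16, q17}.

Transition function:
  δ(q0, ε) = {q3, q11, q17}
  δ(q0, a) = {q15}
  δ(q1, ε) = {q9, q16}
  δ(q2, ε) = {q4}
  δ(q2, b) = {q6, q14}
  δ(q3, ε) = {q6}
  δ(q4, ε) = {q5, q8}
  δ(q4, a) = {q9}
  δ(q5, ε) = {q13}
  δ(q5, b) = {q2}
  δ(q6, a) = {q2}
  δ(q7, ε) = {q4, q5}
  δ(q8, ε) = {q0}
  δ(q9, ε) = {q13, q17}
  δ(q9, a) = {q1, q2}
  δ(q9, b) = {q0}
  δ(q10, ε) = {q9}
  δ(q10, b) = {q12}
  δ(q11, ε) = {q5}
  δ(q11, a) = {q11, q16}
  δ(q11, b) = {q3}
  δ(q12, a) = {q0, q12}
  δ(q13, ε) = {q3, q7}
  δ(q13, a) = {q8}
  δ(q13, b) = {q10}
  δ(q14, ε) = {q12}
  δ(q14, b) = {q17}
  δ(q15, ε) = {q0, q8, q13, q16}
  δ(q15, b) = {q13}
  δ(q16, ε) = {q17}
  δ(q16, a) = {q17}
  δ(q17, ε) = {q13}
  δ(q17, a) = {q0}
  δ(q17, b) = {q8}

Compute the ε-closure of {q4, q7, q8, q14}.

{q0, q3, q4, q5, q6, q7, q8, q11, q12, q13, q14, q17}

Start with {q4, q7, q8, q14}.
From q4 via ε: add q5.
From q8 via ε: add q0.
From q14 via ε: add q12.
From q0 via ε: add q3, q11, q17.
From q5 via ε: add q13.
From q3 via ε: add q6.
No new states can be added; the closed set is {q0, q3, q4, q5, q6, q7, q8, q11, q12, q13, q14, q17}.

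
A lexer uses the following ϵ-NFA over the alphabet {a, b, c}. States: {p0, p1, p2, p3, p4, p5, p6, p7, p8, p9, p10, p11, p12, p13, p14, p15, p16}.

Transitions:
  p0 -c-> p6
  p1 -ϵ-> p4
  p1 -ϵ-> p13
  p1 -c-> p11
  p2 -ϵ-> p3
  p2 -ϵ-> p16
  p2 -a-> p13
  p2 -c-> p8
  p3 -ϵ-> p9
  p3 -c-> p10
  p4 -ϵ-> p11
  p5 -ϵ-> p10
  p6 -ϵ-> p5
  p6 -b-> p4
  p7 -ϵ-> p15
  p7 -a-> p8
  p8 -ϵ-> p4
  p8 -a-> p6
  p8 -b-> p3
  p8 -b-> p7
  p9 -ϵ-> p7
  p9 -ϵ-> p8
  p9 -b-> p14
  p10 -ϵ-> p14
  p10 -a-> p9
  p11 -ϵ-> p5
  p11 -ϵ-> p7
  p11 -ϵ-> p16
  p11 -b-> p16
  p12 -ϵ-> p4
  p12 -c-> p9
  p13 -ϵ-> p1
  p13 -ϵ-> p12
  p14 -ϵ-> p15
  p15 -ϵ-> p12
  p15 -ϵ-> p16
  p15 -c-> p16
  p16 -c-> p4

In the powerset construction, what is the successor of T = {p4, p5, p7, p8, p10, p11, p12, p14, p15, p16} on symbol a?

p7 on a → {p8}.
p8 on a → {p6}.
p10 on a → {p9}.
No a-transition from p4, p5, p11, p12, p14, p15, p16.
Union after reading a: {p6, p8, p9}.
Now take the ϵ-closure:
From p6 via ϵ: add p5.
From p8 via ϵ: add p4.
From p9 via ϵ: add p7.
From p4 via ϵ: add p11.
From p5 via ϵ: add p10.
From p7 via ϵ: add p15.
From p10 via ϵ: add p14.
From p11 via ϵ: add p16.
From p15 via ϵ: add p12.
No new states can be added; the closed set is {p4, p5, p6, p7, p8, p9, p10, p11, p12, p14, p15, p16}.

{p4, p5, p6, p7, p8, p9, p10, p11, p12, p14, p15, p16}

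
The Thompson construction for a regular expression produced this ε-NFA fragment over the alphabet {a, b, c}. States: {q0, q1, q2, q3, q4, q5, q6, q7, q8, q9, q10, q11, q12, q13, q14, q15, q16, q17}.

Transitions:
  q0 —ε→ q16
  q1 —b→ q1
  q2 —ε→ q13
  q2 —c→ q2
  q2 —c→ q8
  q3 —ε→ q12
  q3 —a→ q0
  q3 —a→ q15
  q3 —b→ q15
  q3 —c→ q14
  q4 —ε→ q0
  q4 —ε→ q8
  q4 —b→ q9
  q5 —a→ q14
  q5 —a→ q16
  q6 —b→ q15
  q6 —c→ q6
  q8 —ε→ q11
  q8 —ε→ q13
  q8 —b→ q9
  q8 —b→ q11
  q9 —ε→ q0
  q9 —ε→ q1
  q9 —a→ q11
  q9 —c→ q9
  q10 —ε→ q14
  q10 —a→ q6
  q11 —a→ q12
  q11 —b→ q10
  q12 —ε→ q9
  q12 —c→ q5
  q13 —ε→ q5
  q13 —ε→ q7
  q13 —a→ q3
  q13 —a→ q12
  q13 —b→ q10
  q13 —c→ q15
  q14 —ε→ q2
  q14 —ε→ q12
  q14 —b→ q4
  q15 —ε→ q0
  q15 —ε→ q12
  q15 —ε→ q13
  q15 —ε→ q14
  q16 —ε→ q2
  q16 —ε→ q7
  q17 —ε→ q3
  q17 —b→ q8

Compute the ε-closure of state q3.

{q0, q1, q2, q3, q5, q7, q9, q12, q13, q16}

Start with {q3}.
From q3 via ε: add q12.
From q12 via ε: add q9.
From q9 via ε: add q0, q1.
From q0 via ε: add q16.
From q16 via ε: add q2, q7.
From q2 via ε: add q13.
From q13 via ε: add q5.
No new states can be added; the closed set is {q0, q1, q2, q3, q5, q7, q9, q12, q13, q16}.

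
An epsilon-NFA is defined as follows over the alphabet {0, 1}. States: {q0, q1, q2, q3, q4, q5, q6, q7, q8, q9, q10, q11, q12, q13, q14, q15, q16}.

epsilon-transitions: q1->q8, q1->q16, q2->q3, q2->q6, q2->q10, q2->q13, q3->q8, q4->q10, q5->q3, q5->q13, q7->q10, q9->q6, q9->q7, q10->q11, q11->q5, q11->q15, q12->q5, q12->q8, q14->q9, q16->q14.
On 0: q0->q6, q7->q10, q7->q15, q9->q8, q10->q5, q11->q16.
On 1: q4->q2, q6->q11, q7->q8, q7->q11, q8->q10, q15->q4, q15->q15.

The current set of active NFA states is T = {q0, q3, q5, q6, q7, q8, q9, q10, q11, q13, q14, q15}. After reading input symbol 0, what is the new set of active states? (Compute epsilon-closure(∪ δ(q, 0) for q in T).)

{q3, q5, q6, q7, q8, q9, q10, q11, q13, q14, q15, q16}

q0 on 0 → {q6}.
q7 on 0 → {q10, q15}.
q9 on 0 → {q8}.
q10 on 0 → {q5}.
q11 on 0 → {q16}.
No 0-transition from q3, q5, q6, q8, q13, q14, q15.
Union after reading 0: {q5, q6, q8, q10, q15, q16}.
Now take the epsilon-closure:
From q5 via epsilon: add q3, q13.
From q10 via epsilon: add q11.
From q16 via epsilon: add q14.
From q14 via epsilon: add q9.
From q9 via epsilon: add q7.
No new states can be added; the closed set is {q3, q5, q6, q7, q8, q9, q10, q11, q13, q14, q15, q16}.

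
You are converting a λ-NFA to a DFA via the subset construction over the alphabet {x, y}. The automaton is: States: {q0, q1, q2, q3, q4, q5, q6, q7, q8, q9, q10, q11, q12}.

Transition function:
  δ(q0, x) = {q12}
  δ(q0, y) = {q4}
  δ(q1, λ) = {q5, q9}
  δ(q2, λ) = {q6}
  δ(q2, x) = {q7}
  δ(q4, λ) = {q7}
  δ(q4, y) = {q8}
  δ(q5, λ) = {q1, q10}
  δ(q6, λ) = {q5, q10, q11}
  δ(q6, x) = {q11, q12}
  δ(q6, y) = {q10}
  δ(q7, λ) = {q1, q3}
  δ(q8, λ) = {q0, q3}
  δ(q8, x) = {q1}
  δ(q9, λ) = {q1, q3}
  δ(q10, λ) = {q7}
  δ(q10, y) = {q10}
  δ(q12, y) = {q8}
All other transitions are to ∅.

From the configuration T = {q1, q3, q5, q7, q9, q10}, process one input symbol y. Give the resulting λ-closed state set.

q10 on y → {q10}.
No y-transition from q1, q3, q5, q7, q9.
Union after reading y: {q10}.
Now take the λ-closure:
From q10 via λ: add q7.
From q7 via λ: add q1, q3.
From q1 via λ: add q5, q9.
No new states can be added; the closed set is {q1, q3, q5, q7, q9, q10}.

{q1, q3, q5, q7, q9, q10}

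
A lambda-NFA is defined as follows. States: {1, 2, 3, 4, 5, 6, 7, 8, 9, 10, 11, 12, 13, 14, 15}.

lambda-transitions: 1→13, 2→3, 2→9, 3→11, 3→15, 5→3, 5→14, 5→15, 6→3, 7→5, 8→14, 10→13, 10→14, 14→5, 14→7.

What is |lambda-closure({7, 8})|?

Start with {7, 8}.
From 7 via lambda: add 5.
From 8 via lambda: add 14.
From 5 via lambda: add 3, 15.
From 3 via lambda: add 11.
lambda-closure = {3, 5, 7, 8, 11, 14, 15}, which has 7 states.

7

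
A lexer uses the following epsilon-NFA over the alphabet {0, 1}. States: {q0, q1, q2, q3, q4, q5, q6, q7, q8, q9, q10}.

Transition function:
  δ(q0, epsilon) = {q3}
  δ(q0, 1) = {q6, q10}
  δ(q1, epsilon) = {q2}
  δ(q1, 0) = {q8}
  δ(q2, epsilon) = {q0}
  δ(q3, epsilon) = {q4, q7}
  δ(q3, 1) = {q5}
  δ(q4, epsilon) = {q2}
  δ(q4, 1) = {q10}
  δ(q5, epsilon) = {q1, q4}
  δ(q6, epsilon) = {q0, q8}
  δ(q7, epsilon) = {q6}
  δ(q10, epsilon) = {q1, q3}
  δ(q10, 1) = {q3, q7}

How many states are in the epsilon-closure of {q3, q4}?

7

Start with {q3, q4}.
From q3 via epsilon: add q7.
From q4 via epsilon: add q2.
From q2 via epsilon: add q0.
From q7 via epsilon: add q6.
From q6 via epsilon: add q8.
epsilon-closure = {q0, q2, q3, q4, q6, q7, q8}, which has 7 states.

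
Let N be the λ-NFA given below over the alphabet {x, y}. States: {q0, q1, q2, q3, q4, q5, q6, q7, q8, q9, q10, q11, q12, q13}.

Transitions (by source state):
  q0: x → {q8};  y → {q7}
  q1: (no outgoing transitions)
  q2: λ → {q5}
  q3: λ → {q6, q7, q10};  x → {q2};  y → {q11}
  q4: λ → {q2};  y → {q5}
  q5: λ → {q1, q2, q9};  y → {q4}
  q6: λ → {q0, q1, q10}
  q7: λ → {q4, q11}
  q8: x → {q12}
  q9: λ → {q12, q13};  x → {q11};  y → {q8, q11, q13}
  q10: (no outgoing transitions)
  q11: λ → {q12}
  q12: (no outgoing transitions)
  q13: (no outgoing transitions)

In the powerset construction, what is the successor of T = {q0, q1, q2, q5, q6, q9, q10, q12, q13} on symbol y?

{q1, q2, q4, q5, q7, q8, q9, q11, q12, q13}

q0 on y → {q7}.
q5 on y → {q4}.
q9 on y → {q8, q11, q13}.
No y-transition from q1, q2, q6, q10, q12, q13.
Union after reading y: {q4, q7, q8, q11, q13}.
Now take the λ-closure:
From q4 via λ: add q2.
From q11 via λ: add q12.
From q2 via λ: add q5.
From q5 via λ: add q1, q9.
No new states can be added; the closed set is {q1, q2, q4, q5, q7, q8, q9, q11, q12, q13}.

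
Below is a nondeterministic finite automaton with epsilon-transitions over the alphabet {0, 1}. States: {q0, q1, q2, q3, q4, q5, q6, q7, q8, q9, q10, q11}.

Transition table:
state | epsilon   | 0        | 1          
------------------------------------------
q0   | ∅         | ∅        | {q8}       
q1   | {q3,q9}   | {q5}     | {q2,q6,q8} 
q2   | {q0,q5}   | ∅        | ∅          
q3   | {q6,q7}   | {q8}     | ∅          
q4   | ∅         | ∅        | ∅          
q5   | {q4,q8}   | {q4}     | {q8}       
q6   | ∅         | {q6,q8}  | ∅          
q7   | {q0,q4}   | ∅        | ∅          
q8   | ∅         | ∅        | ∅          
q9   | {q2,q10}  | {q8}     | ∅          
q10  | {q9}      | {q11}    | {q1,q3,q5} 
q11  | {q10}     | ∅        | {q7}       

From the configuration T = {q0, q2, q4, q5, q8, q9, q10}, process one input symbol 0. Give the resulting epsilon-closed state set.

{q0, q2, q4, q5, q8, q9, q10, q11}

q5 on 0 → {q4}.
q9 on 0 → {q8}.
q10 on 0 → {q11}.
No 0-transition from q0, q2, q4, q8.
Union after reading 0: {q4, q8, q11}.
Now take the epsilon-closure:
From q11 via epsilon: add q10.
From q10 via epsilon: add q9.
From q9 via epsilon: add q2.
From q2 via epsilon: add q0, q5.
No new states can be added; the closed set is {q0, q2, q4, q5, q8, q9, q10, q11}.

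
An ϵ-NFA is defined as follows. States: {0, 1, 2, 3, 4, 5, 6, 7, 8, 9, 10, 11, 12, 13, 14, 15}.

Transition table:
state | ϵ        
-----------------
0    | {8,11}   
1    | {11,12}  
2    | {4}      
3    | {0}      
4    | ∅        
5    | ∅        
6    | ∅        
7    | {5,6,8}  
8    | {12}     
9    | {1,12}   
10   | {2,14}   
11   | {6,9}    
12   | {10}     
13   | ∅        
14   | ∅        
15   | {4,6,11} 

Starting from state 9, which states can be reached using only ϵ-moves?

{1, 2, 4, 6, 9, 10, 11, 12, 14}

Start with {9}.
From 9 via ϵ: add 1, 12.
From 1 via ϵ: add 11.
From 12 via ϵ: add 10.
From 10 via ϵ: add 2, 14.
From 11 via ϵ: add 6.
From 2 via ϵ: add 4.
No new states can be added; the closed set is {1, 2, 4, 6, 9, 10, 11, 12, 14}.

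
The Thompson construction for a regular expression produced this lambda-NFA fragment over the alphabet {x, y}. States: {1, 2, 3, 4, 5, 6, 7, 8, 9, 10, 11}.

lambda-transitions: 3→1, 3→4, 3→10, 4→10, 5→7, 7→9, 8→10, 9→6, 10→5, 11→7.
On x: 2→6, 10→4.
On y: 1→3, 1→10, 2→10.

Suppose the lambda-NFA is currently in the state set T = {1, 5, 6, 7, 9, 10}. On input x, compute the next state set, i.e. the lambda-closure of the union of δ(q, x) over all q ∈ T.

10 on x → {4}.
No x-transition from 1, 5, 6, 7, 9.
Union after reading x: {4}.
Now take the lambda-closure:
From 4 via lambda: add 10.
From 10 via lambda: add 5.
From 5 via lambda: add 7.
From 7 via lambda: add 9.
From 9 via lambda: add 6.
No new states can be added; the closed set is {4, 5, 6, 7, 9, 10}.

{4, 5, 6, 7, 9, 10}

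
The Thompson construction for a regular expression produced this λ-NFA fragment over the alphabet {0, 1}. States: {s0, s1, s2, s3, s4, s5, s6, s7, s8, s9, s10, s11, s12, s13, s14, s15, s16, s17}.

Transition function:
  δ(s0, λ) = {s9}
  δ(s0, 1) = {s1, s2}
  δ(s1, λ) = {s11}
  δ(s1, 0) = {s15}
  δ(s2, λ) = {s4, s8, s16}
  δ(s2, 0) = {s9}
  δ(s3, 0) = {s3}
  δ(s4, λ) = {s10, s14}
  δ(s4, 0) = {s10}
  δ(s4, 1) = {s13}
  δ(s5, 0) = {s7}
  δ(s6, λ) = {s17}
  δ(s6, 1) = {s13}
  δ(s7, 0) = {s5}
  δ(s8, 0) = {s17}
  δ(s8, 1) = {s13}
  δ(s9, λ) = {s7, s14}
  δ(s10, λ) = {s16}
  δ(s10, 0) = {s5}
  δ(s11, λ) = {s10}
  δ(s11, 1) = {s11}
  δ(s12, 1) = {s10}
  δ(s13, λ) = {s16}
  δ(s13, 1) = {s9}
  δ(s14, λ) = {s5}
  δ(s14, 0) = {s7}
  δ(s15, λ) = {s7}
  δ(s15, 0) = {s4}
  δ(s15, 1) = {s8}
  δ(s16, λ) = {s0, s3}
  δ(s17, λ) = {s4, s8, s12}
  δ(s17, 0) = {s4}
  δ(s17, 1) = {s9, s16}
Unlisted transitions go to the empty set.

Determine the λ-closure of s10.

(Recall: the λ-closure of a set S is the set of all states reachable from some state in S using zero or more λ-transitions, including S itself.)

{s0, s3, s5, s7, s9, s10, s14, s16}

Start with {s10}.
From s10 via λ: add s16.
From s16 via λ: add s0, s3.
From s0 via λ: add s9.
From s9 via λ: add s7, s14.
From s14 via λ: add s5.
No new states can be added; the closed set is {s0, s3, s5, s7, s9, s10, s14, s16}.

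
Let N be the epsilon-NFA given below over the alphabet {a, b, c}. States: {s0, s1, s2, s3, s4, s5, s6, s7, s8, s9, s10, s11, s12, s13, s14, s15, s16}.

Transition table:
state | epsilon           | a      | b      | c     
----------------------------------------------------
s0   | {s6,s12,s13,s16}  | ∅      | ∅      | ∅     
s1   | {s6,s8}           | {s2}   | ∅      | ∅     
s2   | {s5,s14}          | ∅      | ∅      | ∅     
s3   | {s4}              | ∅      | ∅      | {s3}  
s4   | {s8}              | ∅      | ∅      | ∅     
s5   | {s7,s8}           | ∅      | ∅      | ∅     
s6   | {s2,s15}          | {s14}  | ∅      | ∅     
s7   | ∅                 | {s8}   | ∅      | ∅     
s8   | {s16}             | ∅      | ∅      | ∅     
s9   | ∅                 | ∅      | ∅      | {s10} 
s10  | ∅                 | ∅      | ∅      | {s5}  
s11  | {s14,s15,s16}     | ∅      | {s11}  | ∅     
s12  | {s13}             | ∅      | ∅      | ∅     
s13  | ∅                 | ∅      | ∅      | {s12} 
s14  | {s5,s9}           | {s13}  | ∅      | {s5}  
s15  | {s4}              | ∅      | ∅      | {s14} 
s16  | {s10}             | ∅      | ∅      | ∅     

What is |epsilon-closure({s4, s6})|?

11

Start with {s4, s6}.
From s4 via epsilon: add s8.
From s6 via epsilon: add s2, s15.
From s2 via epsilon: add s5, s14.
From s8 via epsilon: add s16.
From s5 via epsilon: add s7.
From s14 via epsilon: add s9.
From s16 via epsilon: add s10.
epsilon-closure = {s2, s4, s5, s6, s7, s8, s9, s10, s14, s15, s16}, which has 11 states.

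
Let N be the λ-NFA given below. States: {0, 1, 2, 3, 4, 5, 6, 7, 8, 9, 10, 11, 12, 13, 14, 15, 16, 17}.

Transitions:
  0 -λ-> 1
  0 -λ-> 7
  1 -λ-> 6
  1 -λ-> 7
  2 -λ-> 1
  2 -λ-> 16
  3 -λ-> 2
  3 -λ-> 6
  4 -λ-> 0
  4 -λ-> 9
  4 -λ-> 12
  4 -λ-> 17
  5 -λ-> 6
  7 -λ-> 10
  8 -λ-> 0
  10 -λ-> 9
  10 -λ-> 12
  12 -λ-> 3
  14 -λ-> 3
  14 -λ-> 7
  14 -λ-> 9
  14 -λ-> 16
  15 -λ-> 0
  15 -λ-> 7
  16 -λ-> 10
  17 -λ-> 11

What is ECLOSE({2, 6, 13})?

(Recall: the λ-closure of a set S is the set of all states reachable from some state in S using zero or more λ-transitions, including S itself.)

Start with {2, 6, 13}.
From 2 via λ: add 1, 16.
From 1 via λ: add 7.
From 16 via λ: add 10.
From 10 via λ: add 9, 12.
From 12 via λ: add 3.
No new states can be added; the closed set is {1, 2, 3, 6, 7, 9, 10, 12, 13, 16}.

{1, 2, 3, 6, 7, 9, 10, 12, 13, 16}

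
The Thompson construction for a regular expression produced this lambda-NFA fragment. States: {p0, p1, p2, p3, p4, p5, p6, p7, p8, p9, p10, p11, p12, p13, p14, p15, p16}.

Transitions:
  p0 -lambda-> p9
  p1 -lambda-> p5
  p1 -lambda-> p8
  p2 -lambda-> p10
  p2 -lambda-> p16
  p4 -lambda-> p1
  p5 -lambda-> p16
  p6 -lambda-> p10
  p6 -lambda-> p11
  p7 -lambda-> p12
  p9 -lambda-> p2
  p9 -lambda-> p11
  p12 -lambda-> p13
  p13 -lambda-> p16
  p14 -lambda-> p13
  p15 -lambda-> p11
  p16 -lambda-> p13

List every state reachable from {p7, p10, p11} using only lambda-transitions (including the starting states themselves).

Start with {p7, p10, p11}.
From p7 via lambda: add p12.
From p12 via lambda: add p13.
From p13 via lambda: add p16.
No new states can be added; the closed set is {p7, p10, p11, p12, p13, p16}.

{p7, p10, p11, p12, p13, p16}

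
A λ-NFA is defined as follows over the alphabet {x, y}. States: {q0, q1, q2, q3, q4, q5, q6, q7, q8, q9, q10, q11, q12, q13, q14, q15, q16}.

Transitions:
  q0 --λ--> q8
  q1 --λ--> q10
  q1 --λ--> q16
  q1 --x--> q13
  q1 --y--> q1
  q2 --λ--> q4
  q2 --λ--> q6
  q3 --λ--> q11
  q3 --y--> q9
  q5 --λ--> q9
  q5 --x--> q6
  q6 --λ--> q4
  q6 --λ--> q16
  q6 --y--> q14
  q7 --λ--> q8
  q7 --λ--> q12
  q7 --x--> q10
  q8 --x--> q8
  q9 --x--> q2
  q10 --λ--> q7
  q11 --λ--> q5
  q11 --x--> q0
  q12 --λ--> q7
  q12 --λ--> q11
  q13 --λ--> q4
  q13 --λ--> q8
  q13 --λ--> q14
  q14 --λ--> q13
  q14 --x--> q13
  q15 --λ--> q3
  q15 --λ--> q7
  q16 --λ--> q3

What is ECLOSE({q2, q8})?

Start with {q2, q8}.
From q2 via λ: add q4, q6.
From q6 via λ: add q16.
From q16 via λ: add q3.
From q3 via λ: add q11.
From q11 via λ: add q5.
From q5 via λ: add q9.
No new states can be added; the closed set is {q2, q3, q4, q5, q6, q8, q9, q11, q16}.

{q2, q3, q4, q5, q6, q8, q9, q11, q16}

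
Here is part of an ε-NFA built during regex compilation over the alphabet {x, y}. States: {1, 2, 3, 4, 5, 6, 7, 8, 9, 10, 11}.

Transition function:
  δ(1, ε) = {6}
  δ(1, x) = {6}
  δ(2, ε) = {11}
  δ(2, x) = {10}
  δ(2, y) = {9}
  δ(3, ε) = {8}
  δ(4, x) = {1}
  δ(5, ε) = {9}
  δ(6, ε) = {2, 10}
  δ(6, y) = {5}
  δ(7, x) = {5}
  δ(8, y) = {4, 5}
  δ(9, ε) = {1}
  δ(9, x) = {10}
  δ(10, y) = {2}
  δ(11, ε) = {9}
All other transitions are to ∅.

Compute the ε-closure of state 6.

{1, 2, 6, 9, 10, 11}

Start with {6}.
From 6 via ε: add 2, 10.
From 2 via ε: add 11.
From 11 via ε: add 9.
From 9 via ε: add 1.
No new states can be added; the closed set is {1, 2, 6, 9, 10, 11}.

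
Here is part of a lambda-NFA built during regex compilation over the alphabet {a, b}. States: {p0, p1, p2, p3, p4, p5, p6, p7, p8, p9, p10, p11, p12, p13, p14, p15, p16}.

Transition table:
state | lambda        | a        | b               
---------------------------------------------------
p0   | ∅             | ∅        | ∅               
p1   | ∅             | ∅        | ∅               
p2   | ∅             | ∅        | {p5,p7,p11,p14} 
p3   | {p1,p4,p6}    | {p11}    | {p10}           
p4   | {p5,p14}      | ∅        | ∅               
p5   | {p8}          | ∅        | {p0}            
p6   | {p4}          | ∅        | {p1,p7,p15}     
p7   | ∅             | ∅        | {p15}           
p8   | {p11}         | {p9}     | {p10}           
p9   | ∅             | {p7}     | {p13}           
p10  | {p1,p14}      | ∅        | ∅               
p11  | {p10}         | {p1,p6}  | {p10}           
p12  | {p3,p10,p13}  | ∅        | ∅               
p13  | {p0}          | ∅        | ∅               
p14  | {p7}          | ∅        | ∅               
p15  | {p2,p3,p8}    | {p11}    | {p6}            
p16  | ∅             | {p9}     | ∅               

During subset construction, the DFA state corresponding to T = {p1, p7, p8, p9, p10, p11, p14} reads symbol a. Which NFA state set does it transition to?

p8 on a → {p9}.
p9 on a → {p7}.
p11 on a → {p1, p6}.
No a-transition from p1, p7, p10, p14.
Union after reading a: {p1, p6, p7, p9}.
Now take the lambda-closure:
From p6 via lambda: add p4.
From p4 via lambda: add p5, p14.
From p5 via lambda: add p8.
From p8 via lambda: add p11.
From p11 via lambda: add p10.
No new states can be added; the closed set is {p1, p4, p5, p6, p7, p8, p9, p10, p11, p14}.

{p1, p4, p5, p6, p7, p8, p9, p10, p11, p14}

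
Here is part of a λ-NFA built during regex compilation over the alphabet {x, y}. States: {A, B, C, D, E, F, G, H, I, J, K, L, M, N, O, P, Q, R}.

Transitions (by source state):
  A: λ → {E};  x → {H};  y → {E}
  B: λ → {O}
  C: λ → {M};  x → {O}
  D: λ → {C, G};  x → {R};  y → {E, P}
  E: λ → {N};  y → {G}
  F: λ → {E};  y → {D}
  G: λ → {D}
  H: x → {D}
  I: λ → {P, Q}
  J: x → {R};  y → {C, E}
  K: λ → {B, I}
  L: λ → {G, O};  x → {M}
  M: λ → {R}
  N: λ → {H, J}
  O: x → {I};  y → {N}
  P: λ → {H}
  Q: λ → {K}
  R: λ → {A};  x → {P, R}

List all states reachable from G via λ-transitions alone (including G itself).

{A, C, D, E, G, H, J, M, N, R}

Start with {G}.
From G via λ: add D.
From D via λ: add C.
From C via λ: add M.
From M via λ: add R.
From R via λ: add A.
From A via λ: add E.
From E via λ: add N.
From N via λ: add H, J.
No new states can be added; the closed set is {A, C, D, E, G, H, J, M, N, R}.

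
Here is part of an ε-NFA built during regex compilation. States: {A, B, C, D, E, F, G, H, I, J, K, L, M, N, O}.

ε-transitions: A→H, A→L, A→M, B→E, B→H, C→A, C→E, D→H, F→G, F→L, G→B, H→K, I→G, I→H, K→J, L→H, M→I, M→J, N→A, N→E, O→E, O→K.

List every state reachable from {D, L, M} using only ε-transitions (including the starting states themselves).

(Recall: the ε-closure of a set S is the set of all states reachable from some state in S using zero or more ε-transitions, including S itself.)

Start with {D, L, M}.
From D via ε: add H.
From M via ε: add I, J.
From H via ε: add K.
From I via ε: add G.
From G via ε: add B.
From B via ε: add E.
No new states can be added; the closed set is {B, D, E, G, H, I, J, K, L, M}.

{B, D, E, G, H, I, J, K, L, M}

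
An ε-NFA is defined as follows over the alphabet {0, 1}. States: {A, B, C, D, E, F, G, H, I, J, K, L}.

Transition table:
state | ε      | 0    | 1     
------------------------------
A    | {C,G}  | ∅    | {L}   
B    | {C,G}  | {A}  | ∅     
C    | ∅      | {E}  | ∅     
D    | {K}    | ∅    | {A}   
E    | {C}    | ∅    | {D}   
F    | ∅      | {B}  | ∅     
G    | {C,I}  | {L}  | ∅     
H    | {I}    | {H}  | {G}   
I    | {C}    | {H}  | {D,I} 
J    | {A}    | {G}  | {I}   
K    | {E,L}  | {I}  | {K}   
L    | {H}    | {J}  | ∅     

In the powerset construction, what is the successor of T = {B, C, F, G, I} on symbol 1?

{C, D, E, H, I, K, L}

I on 1 → {D, I}.
No 1-transition from B, C, F, G.
Union after reading 1: {D, I}.
Now take the ε-closure:
From D via ε: add K.
From I via ε: add C.
From K via ε: add E, L.
From L via ε: add H.
No new states can be added; the closed set is {C, D, E, H, I, K, L}.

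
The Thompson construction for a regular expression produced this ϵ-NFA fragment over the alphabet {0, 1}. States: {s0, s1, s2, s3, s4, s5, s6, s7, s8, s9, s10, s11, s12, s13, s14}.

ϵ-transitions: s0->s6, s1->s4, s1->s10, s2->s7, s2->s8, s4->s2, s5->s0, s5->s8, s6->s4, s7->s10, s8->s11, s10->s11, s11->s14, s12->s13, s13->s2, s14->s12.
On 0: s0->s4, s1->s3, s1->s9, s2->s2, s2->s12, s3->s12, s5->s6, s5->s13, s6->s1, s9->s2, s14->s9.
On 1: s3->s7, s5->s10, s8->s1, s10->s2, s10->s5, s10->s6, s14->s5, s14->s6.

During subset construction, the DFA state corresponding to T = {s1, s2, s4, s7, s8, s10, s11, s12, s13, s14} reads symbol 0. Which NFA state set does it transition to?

s1 on 0 → {s3, s9}.
s2 on 0 → {s2, s12}.
s14 on 0 → {s9}.
No 0-transition from s4, s7, s8, s10, s11, s12, s13.
Union after reading 0: {s2, s3, s9, s12}.
Now take the ϵ-closure:
From s2 via ϵ: add s7, s8.
From s12 via ϵ: add s13.
From s7 via ϵ: add s10.
From s8 via ϵ: add s11.
From s11 via ϵ: add s14.
No new states can be added; the closed set is {s2, s3, s7, s8, s9, s10, s11, s12, s13, s14}.

{s2, s3, s7, s8, s9, s10, s11, s12, s13, s14}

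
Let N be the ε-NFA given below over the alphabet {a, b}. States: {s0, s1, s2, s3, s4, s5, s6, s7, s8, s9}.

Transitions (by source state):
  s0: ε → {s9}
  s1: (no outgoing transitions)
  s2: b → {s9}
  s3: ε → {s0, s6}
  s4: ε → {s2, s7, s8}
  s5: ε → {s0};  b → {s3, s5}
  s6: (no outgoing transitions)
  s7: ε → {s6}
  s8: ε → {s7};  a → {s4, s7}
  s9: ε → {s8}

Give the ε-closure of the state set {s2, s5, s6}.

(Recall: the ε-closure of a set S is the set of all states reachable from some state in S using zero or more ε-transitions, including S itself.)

Start with {s2, s5, s6}.
From s5 via ε: add s0.
From s0 via ε: add s9.
From s9 via ε: add s8.
From s8 via ε: add s7.
No new states can be added; the closed set is {s0, s2, s5, s6, s7, s8, s9}.

{s0, s2, s5, s6, s7, s8, s9}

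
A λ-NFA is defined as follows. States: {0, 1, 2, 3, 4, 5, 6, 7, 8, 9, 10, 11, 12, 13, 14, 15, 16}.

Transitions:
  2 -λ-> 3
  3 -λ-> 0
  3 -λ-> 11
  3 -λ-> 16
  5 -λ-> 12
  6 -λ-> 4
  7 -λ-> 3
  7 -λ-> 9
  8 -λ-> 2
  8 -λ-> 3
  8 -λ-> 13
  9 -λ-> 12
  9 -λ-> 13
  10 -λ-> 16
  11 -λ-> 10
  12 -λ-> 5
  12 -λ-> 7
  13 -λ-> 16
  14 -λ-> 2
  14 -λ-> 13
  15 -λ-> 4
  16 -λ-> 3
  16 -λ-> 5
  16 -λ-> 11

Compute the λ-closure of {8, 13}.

Start with {8, 13}.
From 8 via λ: add 2, 3.
From 13 via λ: add 16.
From 3 via λ: add 0, 11.
From 16 via λ: add 5.
From 5 via λ: add 12.
From 11 via λ: add 10.
From 12 via λ: add 7.
From 7 via λ: add 9.
No new states can be added; the closed set is {0, 2, 3, 5, 7, 8, 9, 10, 11, 12, 13, 16}.

{0, 2, 3, 5, 7, 8, 9, 10, 11, 12, 13, 16}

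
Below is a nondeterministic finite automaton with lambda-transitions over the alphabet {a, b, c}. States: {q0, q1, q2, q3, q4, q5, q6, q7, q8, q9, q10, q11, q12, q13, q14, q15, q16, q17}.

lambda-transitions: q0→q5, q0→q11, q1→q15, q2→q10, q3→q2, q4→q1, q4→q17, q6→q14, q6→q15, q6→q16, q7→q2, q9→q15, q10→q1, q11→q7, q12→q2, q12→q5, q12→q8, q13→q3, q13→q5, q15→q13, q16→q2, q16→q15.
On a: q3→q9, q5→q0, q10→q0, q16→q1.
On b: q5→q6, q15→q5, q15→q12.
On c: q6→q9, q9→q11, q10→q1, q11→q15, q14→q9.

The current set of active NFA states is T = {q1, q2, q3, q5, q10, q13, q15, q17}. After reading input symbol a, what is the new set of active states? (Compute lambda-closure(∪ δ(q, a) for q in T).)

{q0, q1, q2, q3, q5, q7, q9, q10, q11, q13, q15}

q3 on a → {q9}.
q5 on a → {q0}.
q10 on a → {q0}.
No a-transition from q1, q2, q13, q15, q17.
Union after reading a: {q0, q9}.
Now take the lambda-closure:
From q0 via lambda: add q5, q11.
From q9 via lambda: add q15.
From q11 via lambda: add q7.
From q15 via lambda: add q13.
From q7 via lambda: add q2.
From q13 via lambda: add q3.
From q2 via lambda: add q10.
From q10 via lambda: add q1.
No new states can be added; the closed set is {q0, q1, q2, q3, q5, q7, q9, q10, q11, q13, q15}.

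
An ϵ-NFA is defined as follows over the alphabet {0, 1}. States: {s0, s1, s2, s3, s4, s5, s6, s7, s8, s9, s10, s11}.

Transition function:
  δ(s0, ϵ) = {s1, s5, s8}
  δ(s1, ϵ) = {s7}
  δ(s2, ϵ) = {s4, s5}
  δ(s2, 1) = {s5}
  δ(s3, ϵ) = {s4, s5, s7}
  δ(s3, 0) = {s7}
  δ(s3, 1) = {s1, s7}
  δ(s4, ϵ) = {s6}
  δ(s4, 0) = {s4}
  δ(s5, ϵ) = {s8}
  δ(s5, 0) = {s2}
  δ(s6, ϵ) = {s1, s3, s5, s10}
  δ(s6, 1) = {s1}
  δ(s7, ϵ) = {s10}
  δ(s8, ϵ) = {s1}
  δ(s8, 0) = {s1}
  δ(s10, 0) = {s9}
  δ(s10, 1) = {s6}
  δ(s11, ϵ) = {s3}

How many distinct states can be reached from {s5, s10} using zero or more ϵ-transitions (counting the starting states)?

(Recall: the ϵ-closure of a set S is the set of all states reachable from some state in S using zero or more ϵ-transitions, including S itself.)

5

Start with {s5, s10}.
From s5 via ϵ: add s8.
From s8 via ϵ: add s1.
From s1 via ϵ: add s7.
ϵ-closure = {s1, s5, s7, s8, s10}, which has 5 states.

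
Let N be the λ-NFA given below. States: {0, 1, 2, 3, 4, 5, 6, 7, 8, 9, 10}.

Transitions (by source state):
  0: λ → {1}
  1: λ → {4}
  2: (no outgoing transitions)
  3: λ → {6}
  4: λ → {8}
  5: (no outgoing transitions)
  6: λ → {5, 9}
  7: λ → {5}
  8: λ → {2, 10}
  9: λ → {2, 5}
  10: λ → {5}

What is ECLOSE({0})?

{0, 1, 2, 4, 5, 8, 10}

Start with {0}.
From 0 via λ: add 1.
From 1 via λ: add 4.
From 4 via λ: add 8.
From 8 via λ: add 2, 10.
From 10 via λ: add 5.
No new states can be added; the closed set is {0, 1, 2, 4, 5, 8, 10}.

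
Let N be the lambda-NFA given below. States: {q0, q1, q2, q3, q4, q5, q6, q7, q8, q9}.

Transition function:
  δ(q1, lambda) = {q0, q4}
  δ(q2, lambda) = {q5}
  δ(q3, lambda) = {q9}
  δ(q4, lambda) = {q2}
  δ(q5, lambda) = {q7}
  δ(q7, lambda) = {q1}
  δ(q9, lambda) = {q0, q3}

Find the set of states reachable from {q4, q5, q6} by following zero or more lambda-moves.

Start with {q4, q5, q6}.
From q4 via lambda: add q2.
From q5 via lambda: add q7.
From q7 via lambda: add q1.
From q1 via lambda: add q0.
No new states can be added; the closed set is {q0, q1, q2, q4, q5, q6, q7}.

{q0, q1, q2, q4, q5, q6, q7}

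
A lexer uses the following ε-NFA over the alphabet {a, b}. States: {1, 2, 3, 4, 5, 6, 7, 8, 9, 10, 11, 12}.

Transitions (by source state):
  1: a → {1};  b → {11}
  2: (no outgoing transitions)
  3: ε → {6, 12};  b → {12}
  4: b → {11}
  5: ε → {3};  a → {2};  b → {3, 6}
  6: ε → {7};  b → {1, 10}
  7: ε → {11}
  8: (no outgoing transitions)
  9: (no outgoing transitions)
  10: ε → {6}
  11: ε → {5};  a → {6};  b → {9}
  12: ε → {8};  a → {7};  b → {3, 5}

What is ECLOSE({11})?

{3, 5, 6, 7, 8, 11, 12}

Start with {11}.
From 11 via ε: add 5.
From 5 via ε: add 3.
From 3 via ε: add 6, 12.
From 6 via ε: add 7.
From 12 via ε: add 8.
No new states can be added; the closed set is {3, 5, 6, 7, 8, 11, 12}.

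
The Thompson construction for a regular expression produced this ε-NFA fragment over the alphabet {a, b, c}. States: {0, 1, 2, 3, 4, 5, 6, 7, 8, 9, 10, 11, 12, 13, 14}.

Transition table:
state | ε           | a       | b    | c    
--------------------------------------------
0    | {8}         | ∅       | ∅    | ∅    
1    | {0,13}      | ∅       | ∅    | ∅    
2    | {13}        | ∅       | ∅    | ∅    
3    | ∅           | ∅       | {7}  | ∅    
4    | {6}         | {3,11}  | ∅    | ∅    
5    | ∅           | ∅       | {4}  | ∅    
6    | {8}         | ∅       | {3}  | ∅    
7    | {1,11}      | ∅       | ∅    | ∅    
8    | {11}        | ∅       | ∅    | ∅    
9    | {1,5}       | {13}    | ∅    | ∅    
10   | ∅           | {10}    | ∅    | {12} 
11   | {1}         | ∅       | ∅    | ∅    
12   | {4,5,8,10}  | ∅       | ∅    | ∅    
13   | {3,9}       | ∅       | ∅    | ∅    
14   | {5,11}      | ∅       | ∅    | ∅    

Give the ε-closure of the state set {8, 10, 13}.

Start with {8, 10, 13}.
From 8 via ε: add 11.
From 13 via ε: add 3, 9.
From 9 via ε: add 1, 5.
From 1 via ε: add 0.
No new states can be added; the closed set is {0, 1, 3, 5, 8, 9, 10, 11, 13}.

{0, 1, 3, 5, 8, 9, 10, 11, 13}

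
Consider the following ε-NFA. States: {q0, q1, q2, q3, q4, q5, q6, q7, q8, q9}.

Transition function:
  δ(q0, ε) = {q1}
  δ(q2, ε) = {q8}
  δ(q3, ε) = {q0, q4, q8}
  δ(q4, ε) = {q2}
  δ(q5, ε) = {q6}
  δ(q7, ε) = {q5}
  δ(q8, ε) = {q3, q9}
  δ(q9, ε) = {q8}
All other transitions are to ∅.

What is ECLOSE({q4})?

Start with {q4}.
From q4 via ε: add q2.
From q2 via ε: add q8.
From q8 via ε: add q3, q9.
From q3 via ε: add q0.
From q0 via ε: add q1.
No new states can be added; the closed set is {q0, q1, q2, q3, q4, q8, q9}.

{q0, q1, q2, q3, q4, q8, q9}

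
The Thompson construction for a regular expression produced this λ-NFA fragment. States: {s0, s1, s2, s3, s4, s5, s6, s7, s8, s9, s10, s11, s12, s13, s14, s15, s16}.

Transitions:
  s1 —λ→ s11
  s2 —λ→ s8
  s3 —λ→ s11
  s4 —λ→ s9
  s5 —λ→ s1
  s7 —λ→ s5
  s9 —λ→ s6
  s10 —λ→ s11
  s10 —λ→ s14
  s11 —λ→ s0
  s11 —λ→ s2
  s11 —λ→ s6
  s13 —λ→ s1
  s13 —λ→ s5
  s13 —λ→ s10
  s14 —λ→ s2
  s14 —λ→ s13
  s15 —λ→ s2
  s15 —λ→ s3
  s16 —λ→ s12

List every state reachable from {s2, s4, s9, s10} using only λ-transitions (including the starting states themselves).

Start with {s2, s4, s9, s10}.
From s2 via λ: add s8.
From s9 via λ: add s6.
From s10 via λ: add s11, s14.
From s11 via λ: add s0.
From s14 via λ: add s13.
From s13 via λ: add s1, s5.
No new states can be added; the closed set is {s0, s1, s2, s4, s5, s6, s8, s9, s10, s11, s13, s14}.

{s0, s1, s2, s4, s5, s6, s8, s9, s10, s11, s13, s14}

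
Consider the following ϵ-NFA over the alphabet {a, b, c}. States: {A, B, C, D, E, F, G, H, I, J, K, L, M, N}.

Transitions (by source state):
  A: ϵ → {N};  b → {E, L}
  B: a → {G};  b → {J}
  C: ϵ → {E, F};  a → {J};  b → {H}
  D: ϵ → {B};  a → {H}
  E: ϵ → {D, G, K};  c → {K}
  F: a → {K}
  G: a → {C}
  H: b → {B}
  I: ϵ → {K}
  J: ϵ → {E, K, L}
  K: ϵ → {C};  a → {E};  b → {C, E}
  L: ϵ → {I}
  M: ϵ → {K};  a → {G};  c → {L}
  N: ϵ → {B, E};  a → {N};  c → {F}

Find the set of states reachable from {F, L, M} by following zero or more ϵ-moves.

Start with {F, L, M}.
From L via ϵ: add I.
From M via ϵ: add K.
From K via ϵ: add C.
From C via ϵ: add E.
From E via ϵ: add D, G.
From D via ϵ: add B.
No new states can be added; the closed set is {B, C, D, E, F, G, I, K, L, M}.

{B, C, D, E, F, G, I, K, L, M}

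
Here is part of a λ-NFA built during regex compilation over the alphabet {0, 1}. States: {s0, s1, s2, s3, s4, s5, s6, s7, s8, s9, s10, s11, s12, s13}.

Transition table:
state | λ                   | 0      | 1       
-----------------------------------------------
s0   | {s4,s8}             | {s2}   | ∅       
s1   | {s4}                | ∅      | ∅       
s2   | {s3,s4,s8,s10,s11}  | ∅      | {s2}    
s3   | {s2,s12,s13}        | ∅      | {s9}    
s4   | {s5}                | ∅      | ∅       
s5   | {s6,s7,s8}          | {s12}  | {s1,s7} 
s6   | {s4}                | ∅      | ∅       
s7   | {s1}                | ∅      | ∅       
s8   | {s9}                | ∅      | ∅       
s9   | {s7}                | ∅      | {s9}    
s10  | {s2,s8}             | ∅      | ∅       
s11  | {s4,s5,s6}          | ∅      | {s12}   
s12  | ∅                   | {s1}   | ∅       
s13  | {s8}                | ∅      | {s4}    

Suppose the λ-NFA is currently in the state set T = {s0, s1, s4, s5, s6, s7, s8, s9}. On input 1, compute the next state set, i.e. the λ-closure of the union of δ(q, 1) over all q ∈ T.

{s1, s4, s5, s6, s7, s8, s9}

s5 on 1 → {s1, s7}.
s9 on 1 → {s9}.
No 1-transition from s0, s1, s4, s6, s7, s8.
Union after reading 1: {s1, s7, s9}.
Now take the λ-closure:
From s1 via λ: add s4.
From s4 via λ: add s5.
From s5 via λ: add s6, s8.
No new states can be added; the closed set is {s1, s4, s5, s6, s7, s8, s9}.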